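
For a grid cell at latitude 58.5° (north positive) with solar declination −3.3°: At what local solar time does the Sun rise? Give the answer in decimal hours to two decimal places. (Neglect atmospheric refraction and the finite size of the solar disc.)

cos H_s = −tan(58.5°) · tan(-3.3°) = 0.0941, so H_s = arccos(0.0941) = 84.60°.
Sunrise is at 12 − H_s/15 = 12 − 5.640 = 6.360 h local solar time.

6.36 h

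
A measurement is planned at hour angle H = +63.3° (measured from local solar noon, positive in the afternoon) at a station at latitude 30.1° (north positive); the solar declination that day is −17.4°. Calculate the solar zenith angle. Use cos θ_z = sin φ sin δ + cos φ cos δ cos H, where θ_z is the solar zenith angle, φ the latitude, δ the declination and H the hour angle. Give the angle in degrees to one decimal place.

77.2°

With φ = 30.1°, δ = -17.4°, H = 63.30°: sin φ sin δ = -0.1500, cos φ cos δ cos H = 0.3709, so cos θ_z = 0.2209.
θ_z = arccos(0.2209) = 77.24°.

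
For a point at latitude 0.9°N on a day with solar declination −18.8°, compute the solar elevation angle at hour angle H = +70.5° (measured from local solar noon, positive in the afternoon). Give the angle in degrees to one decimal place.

18.1°

With φ = 0.9°, δ = -18.8°, H = 70.50°: sin φ sin δ = -0.0051, cos φ cos δ cos H = 0.3160, so cos θ_z = 0.3109.
θ_z = arccos(0.3109) = 71.89°, so the elevation is 90° − 71.89° = 18.11°.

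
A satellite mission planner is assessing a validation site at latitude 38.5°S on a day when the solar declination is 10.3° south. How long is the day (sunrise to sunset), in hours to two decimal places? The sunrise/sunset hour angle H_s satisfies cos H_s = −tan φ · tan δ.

cos H_s = −tan(-38.5°) · tan(-10.3°) = -0.1446, so H_s = arccos(-0.1446) = 98.31°.
Day length = 2 H_s / 15° h⁻¹ = 196.62° / 15 = 13.108 h.

13.11 hours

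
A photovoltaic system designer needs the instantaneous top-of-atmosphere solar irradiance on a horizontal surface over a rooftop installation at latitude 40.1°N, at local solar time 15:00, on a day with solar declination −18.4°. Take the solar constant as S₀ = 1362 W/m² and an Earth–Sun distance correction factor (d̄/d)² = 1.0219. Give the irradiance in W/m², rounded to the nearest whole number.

431 W/m²

Hour angle H = 15° × (15 − 12) = 45.00°.
cos θ_z = sin(40.1°) sin(-18.4°) + cos(40.1°) cos(-18.4°) cos(45.00°) = -0.2033 + 0.5132 = 0.3099.
Top-of-atmosphere irradiance = S₀ (d̄/d)² cos θ_z = 1362 × 1.0219 × 0.3099 = 431.33 W/m².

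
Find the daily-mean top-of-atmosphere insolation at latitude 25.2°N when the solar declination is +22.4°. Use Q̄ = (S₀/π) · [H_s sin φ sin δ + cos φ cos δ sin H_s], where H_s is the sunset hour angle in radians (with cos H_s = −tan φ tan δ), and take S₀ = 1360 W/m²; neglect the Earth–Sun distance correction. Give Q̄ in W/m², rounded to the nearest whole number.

The sunset hour angle satisfies cos H_s = −tan φ tan δ = -0.1940, giving H_s = 101.19°. In radians, H_s = 1.7661.
H_s sin φ sin δ = 1.7661 × 0.4258 × 0.3811 = 0.2866.
cos φ cos δ sin H_s = 0.9048 × 0.9245 × 0.9810 = 0.8206.
Q̄ = (1360/π) × (0.2866 + 0.8206) = 432.90 × 1.1072 = 479.31 W/m².

479 W/m²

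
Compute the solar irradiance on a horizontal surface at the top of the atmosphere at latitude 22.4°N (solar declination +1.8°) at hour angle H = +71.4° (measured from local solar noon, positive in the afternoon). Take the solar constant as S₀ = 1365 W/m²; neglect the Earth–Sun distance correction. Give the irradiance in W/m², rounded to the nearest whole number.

419 W/m²

cos θ_z = sin φ sin δ + cos φ cos δ cos H = (0.3811)(0.0314) + (0.9245)(0.9995)(0.3190) = 0.3067.
Top-of-atmosphere irradiance = S₀ cos θ_z = 1365 × 0.3067 = 418.65 W/m².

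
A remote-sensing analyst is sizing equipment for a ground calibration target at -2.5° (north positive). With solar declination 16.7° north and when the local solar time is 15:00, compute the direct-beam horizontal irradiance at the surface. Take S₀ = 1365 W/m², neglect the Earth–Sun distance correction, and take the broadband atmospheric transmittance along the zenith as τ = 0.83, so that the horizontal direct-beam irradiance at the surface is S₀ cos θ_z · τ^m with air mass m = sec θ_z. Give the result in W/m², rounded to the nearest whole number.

685 W/m²

Hour angle H = 15° × (15 − 12) = 45.00°.
With φ = -2.5°, δ = 16.7°, H = 45.00°: sin φ sin δ = -0.0125, cos φ cos δ cos H = 0.6766, so cos θ_z = 0.6641.
Air mass m = 1/cos θ_z = 1/0.6641 = 1.506; τ^m = 0.83^1.506 = 0.7553.
Surface direct beam = 1365 × 0.6641 × 0.7553 = 684.68 W/m².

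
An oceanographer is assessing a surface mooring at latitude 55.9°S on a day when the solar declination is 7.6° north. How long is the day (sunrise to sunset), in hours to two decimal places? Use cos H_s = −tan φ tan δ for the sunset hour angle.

10.48 hours

The sunset hour angle satisfies cos H_s = −tan φ tan δ = 0.1971, giving H_s = 78.63°.
Day length = 2 H_s / 15° h⁻¹ = 157.26° / 15 = 10.484 h.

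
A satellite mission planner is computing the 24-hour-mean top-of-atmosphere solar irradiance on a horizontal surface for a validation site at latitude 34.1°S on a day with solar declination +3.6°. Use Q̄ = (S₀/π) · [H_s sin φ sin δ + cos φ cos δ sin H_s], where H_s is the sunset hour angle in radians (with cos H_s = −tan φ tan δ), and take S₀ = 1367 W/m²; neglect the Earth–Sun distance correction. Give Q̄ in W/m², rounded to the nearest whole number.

The sunset hour angle satisfies cos H_s = −tan φ tan δ = 0.0426, giving H_s = 87.56°. In radians, H_s = 1.5282.
H_s sin φ sin δ = 1.5282 × -0.5606 × 0.0628 = -0.0538.
cos φ cos δ sin H_s = 0.8281 × 0.9980 × 0.9991 = 0.8257.
Q̄ = (1367/π) × (-0.0538 + 0.8257) = 435.13 × 0.7719 = 335.88 W/m².

336 W/m²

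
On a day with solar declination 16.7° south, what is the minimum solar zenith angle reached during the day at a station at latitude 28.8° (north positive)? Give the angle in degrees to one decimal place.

At local solar noon the hour angle is zero, so the zenith angle is |φ − δ| = |28.8° − (-16.7°)| = 45.5°.

45.5°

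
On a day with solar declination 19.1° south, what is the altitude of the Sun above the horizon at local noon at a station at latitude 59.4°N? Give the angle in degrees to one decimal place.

11.5°

At local solar noon the hour angle is zero, so the elevation is 90° − |φ − δ| = 90° − |59.4° − (-19.1°)| = 90° − 78.5° = 11.5°.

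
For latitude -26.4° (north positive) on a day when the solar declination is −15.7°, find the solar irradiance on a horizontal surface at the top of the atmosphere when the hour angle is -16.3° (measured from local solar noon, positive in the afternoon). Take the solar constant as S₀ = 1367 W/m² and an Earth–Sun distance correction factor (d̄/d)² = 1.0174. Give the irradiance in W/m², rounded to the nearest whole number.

cos θ_z = sin(-26.4°) sin(-15.7°) + cos(-26.4°) cos(-15.7°) cos(-16.30°) = 0.1203 + 0.8276 = 0.9479.
Top-of-atmosphere irradiance = S₀ (d̄/d)² cos θ_z = 1367 × 1.0174 × 0.9479 = 1318.33 W/m².

1318 W/m²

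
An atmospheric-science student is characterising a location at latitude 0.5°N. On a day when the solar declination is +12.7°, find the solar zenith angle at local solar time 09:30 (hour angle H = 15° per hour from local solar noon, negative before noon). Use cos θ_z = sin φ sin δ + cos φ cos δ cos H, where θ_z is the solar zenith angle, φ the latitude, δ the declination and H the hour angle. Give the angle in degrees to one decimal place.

39.1°

Hour angle H = 15° × (9.5 − 12) = -37.50°.
cos θ_z = sin φ sin δ + cos φ cos δ cos H = (0.0087)(0.2198) + (1.0000)(0.9755)(0.7934) = 0.7759.
θ_z = arccos(0.7759) = 39.11°.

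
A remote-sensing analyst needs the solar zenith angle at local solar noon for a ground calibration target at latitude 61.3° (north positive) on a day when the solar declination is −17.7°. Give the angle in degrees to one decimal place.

79.0°

At local solar noon the hour angle is zero, so the zenith angle is |φ − δ| = |61.3° − (-17.7°)| = 79.0°.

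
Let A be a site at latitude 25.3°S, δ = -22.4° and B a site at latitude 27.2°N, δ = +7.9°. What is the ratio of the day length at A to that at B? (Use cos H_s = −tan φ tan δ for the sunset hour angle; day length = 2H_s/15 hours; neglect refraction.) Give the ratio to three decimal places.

1.076

A: H_s = arccos(−tan -25.3° · tan -22.4°) = 101.23°, so 2H_s/15 = 13.4973 h.
B: H_s = arccos(−tan 27.2° · tan 7.9°) = 94.09°, so 2H_s/15 = 12.5453 h.
Ratio A/B = 13.4973 / 12.5453 = 1.0759.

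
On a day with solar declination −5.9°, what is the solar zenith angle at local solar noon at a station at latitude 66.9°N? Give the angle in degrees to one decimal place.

At local solar noon the hour angle is zero, so the zenith angle is |φ − δ| = |66.9° − (-5.9°)| = 72.8°.

72.8°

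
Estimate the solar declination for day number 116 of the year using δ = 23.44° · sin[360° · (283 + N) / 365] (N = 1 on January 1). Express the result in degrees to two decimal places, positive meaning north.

+12.95°

360 × (283 + 116) / 365 = 393.534°; sin(393.534°) = 0.5524.
δ = 23.44 × 0.5524 = 12.948° ≈ +12.95°.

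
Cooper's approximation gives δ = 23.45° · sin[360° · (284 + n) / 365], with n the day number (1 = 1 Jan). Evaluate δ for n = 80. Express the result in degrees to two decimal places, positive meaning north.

-0.40°

360 × (284 + 80) / 365 = 359.014°; sin(359.014°) = -0.0172.
δ = 23.45 × -0.0172 = -0.403° ≈ -0.40°.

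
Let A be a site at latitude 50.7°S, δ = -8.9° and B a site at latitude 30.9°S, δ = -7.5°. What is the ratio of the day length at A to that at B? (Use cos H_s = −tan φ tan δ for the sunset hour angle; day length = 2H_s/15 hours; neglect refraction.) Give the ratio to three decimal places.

1.069

A: H_s = arccos(−tan -50.7° · tan -8.9°) = 101.03°, so 2H_s/15 = 13.4707 h.
B: H_s = arccos(−tan -30.9° · tan -7.5°) = 94.52°, so 2H_s/15 = 12.6027 h.
Ratio A/B = 13.4707 / 12.6027 = 1.0689.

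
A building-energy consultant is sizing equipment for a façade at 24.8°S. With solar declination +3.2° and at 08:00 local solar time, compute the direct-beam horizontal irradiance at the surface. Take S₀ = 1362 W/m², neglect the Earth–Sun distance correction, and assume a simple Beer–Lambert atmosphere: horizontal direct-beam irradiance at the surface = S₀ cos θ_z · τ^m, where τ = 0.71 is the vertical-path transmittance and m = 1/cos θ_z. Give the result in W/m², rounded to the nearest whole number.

264 W/m²

Hour angle H = 15° × (8 − 12) = -60.00°.
cos θ_z = sin φ sin δ + cos φ cos δ cos H = (-0.4195)(0.0558) + (0.9078)(0.9984)(0.5000) = 0.4298.
Air mass m = 1/cos θ_z = 1/0.4298 = 2.327; τ^m = 0.71^2.327 = 0.4507.
Surface direct beam = 1362 × 0.4298 × 0.4507 = 263.83 W/m².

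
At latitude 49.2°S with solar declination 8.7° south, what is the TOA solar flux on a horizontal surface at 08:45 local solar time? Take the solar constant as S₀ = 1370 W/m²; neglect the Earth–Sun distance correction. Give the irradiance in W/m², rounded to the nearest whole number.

Hour angle H = 15° × (8.75 − 12) = -48.75°.
cos θ_z = sin(-49.2°) sin(-8.7°) + cos(-49.2°) cos(-8.7°) cos(-48.75°) = 0.1145 + 0.4259 = 0.5404.
Top-of-atmosphere irradiance = S₀ cos θ_z = 1370 × 0.5404 = 740.35 W/m².

740 W/m²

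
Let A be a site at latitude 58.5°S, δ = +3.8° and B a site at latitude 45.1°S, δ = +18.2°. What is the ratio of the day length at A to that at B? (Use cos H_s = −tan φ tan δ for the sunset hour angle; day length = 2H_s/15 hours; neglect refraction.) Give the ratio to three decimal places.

1.184

A: H_s = arccos(−tan -58.5° · tan 3.8°) = 83.78°, so 2H_s/15 = 11.1707 h.
B: H_s = arccos(−tan -45.1° · tan 18.2°) = 70.74°, so 2H_s/15 = 9.4320 h.
Ratio A/B = 11.1707 / 9.4320 = 1.1843.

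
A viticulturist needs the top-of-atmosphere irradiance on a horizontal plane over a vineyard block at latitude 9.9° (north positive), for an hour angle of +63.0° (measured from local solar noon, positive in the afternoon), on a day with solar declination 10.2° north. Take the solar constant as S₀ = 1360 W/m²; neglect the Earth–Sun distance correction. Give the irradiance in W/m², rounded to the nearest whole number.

640 W/m²

cos θ_z = sin φ sin δ + cos φ cos δ cos H = (0.1719)(0.1771) + (0.9851)(0.9842)(0.4540) = 0.4706.
Top-of-atmosphere irradiance = S₀ cos θ_z = 1360 × 0.4706 = 640.02 W/m².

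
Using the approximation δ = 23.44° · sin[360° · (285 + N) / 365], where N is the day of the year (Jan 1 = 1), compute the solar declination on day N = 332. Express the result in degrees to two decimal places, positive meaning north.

-21.82°

360 × (285 + 332) / 365 = 608.548°; sin(608.548°) = -0.9307.
δ = 23.44 × -0.9307 = -21.816° ≈ -21.82°.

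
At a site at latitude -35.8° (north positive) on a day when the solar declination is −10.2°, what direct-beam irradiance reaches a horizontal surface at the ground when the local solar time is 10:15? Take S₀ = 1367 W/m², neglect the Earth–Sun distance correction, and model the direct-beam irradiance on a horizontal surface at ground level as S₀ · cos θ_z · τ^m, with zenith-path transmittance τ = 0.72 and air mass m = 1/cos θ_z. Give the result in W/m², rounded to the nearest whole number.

Hour angle H = 15° × (10.25 − 12) = -26.25°.
cos θ_z = sin φ sin δ + cos φ cos δ cos H = (-0.5850)(-0.1771) + (0.8111)(0.9842)(0.8969) = 0.8196.
Air mass m = 1/cos θ_z = 1/0.8196 = 1.220; τ^m = 0.72^1.220 = 0.6698.
Surface direct beam = 1367 × 0.8196 × 0.6698 = 750.44 W/m².

750 W/m²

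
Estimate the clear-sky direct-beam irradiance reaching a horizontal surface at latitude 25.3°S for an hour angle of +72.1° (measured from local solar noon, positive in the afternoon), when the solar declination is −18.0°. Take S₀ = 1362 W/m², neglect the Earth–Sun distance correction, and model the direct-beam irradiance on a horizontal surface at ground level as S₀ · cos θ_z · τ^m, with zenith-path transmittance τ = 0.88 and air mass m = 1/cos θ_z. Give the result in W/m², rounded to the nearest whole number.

391 W/m²

With φ = -25.3°, δ = -18.0°, H = 72.10°: sin φ sin δ = 0.1321, cos φ cos δ cos H = 0.2643, so cos θ_z = 0.3964.
Air mass m = 1/cos θ_z = 1/0.3964 = 2.523; τ^m = 0.88^2.523 = 0.7243.
Surface direct beam = 1362 × 0.3964 × 0.7243 = 391.05 W/m².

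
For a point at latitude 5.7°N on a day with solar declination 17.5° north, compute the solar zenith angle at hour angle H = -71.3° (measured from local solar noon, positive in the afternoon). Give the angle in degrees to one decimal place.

cos θ_z = sin φ sin δ + cos φ cos δ cos H = (0.0993)(0.3007) + (0.9951)(0.9537)(0.3206) = 0.3341.
θ_z = arccos(0.3341) = 70.48°.

70.5°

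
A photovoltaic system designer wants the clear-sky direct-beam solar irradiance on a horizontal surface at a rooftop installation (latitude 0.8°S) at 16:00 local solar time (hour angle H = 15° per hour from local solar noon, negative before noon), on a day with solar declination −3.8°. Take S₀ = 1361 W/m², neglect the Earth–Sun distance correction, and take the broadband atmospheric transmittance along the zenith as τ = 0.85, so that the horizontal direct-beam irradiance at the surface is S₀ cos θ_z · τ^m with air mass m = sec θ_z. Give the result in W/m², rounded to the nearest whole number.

Hour angle H = 15° × (16 − 12) = 60.00°.
cos θ_z = sin φ sin δ + cos φ cos δ cos H = (-0.0140)(-0.0663) + (0.9999)(0.9978)(0.5000) = 0.4998.
Air mass m = 1/cos θ_z = 1/0.4998 = 2.001; τ^m = 0.85^2.001 = 0.7224.
Surface direct beam = 1361 × 0.4998 × 0.7224 = 491.40 W/m².

491 W/m²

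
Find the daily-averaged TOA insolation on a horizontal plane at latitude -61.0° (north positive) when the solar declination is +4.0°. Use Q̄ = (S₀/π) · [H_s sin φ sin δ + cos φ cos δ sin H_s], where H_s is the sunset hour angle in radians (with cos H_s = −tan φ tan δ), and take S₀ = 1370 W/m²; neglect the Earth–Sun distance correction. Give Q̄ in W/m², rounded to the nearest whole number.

171 W/m²

The sunset hour angle satisfies cos H_s = −tan φ tan δ = 0.1262, giving H_s = 82.75°. In radians, H_s = 1.4443.
H_s sin φ sin δ = 1.4443 × -0.8746 × 0.0698 = -0.0882.
cos φ cos δ sin H_s = 0.4848 × 0.9976 × 0.9920 = 0.4798.
Q̄ = (1370/π) × (-0.0882 + 0.4798) = 436.08 × 0.3916 = 170.77 W/m².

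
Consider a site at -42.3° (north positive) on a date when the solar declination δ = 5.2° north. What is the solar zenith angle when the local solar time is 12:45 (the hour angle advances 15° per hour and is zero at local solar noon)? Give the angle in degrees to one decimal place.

Hour angle H = 15° × (12.75 − 12) = 11.25°.
cos θ_z = sin(-42.3°) sin(5.2°) + cos(-42.3°) cos(5.2°) cos(11.25°) = -0.0610 + 0.7224 = 0.6614.
θ_z = arccos(0.6614) = 48.59°.

48.6°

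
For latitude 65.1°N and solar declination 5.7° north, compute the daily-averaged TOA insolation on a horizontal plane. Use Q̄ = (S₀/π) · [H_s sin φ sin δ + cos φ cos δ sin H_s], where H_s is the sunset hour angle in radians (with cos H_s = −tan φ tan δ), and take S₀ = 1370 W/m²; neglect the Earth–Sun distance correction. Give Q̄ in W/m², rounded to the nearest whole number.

−tan φ tan δ = −(2.1543)(0.0998) = -0.2150; H_s = arccos(-0.2150) = 102.42°. In radians, H_s = 1.7876.
H_s sin φ sin δ = 1.7876 × 0.9070 × 0.0993 = 0.1610.
cos φ cos δ sin H_s = 0.4210 × 0.9951 × 0.9766 = 0.4091.
Q̄ = (1370/π) × (0.1610 + 0.4091) = 436.08 × 0.5701 = 248.61 W/m².

249 W/m²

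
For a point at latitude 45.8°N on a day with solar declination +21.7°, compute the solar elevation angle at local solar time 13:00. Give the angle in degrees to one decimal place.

63.0°

Hour angle H = 15° × (13 − 12) = 15.00°.
cos θ_z = sin φ sin δ + cos φ cos δ cos H = (0.7169)(0.3697) + (0.6972)(0.9291)(0.9659) = 0.8907.
θ_z = arccos(0.8907) = 27.04°, so the elevation is 90° − 27.04° = 62.96°.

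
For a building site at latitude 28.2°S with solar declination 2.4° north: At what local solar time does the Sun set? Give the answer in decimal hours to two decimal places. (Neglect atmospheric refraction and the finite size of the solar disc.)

−tan φ tan δ = −(-0.5362)(0.0419) = 0.0225; H_s = arccos(0.0225) = 88.71°.
Sunset is at 12 + H_s/15 = 12 + 5.914 = 17.914 h local solar time.

17.91 h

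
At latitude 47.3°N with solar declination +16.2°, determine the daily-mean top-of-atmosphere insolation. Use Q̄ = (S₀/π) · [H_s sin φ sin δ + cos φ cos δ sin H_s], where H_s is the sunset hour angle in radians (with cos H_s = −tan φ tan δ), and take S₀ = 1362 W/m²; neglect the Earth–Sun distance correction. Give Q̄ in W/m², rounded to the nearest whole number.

436 W/m²

The sunset hour angle satisfies cos H_s = −tan φ tan δ = -0.3148, giving H_s = 108.35°. In radians, H_s = 1.8911.
H_s sin φ sin δ = 1.8911 × 0.7349 × 0.2790 = 0.3877.
cos φ cos δ sin H_s = 0.6782 × 0.9603 × 0.9491 = 0.6181.
Q̄ = (1362/π) × (0.3877 + 0.6181) = 433.54 × 1.0058 = 436.05 W/m².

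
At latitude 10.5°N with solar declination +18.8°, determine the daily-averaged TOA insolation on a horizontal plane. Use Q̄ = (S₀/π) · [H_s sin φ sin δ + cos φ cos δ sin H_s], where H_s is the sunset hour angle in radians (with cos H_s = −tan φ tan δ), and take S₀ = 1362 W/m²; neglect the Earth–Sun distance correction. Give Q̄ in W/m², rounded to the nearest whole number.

444 W/m²

The sunset hour angle satisfies cos H_s = −tan φ tan δ = -0.0631, giving H_s = 93.62°. In radians, H_s = 1.6340.
H_s sin φ sin δ = 1.6340 × 0.1822 × 0.3223 = 0.0960.
cos φ cos δ sin H_s = 0.9833 × 0.9466 × 0.9980 = 0.9289.
Q̄ = (1362/π) × (0.0960 + 0.9289) = 433.54 × 1.0249 = 444.34 W/m².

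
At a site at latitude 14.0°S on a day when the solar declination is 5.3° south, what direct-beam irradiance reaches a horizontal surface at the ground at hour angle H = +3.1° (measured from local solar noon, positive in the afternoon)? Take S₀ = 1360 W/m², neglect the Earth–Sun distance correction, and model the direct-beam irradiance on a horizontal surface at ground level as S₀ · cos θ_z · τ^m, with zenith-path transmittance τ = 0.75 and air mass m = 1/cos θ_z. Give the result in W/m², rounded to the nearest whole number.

1003 W/m²

With φ = -14.0°, δ = -5.3°, H = 3.10°: sin φ sin δ = 0.0223, cos φ cos δ cos H = 0.9647, so cos θ_z = 0.9870.
Air mass m = 1/cos θ_z = 1/0.9870 = 1.013; τ^m = 0.75^1.013 = 0.7472.
Surface direct beam = 1360 × 0.9870 × 0.7472 = 1002.98 W/m².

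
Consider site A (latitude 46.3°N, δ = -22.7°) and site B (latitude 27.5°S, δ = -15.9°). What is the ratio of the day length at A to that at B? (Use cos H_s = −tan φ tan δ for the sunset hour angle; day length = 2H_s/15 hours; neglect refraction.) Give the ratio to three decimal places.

0.650

A: H_s = arccos(−tan 46.3° · tan -22.7°) = 64.04°, so 2H_s/15 = 8.5387 h.
B: H_s = arccos(−tan -27.5° · tan -15.9°) = 98.53°, so 2H_s/15 = 13.1373 h.
Ratio A/B = 8.5387 / 13.1373 = 0.6500.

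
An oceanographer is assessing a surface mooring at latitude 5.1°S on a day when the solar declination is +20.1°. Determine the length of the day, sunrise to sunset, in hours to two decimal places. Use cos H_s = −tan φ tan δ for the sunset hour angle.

The sunset hour angle satisfies cos H_s = −tan φ tan δ = 0.0327, giving H_s = 88.13°.
Day length = 2 H_s / 15° h⁻¹ = 176.26° / 15 = 11.751 h.

11.75 hours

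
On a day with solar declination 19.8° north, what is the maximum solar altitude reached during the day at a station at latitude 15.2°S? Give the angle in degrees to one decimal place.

55.0°

At local solar noon the hour angle is zero, so the elevation is 90° − |φ − δ| = 90° − |-15.2° − (19.8°)| = 90° − 35.0° = 55.0°.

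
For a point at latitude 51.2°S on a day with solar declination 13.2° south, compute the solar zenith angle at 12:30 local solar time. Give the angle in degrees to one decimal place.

38.5°

Hour angle H = 15° × (12.5 − 12) = 7.50°.
cos θ_z = sin φ sin δ + cos φ cos δ cos H = (-0.7793)(-0.2284) + (0.6266)(0.9736)(0.9914) = 0.7828.
θ_z = arccos(0.7828) = 38.48°.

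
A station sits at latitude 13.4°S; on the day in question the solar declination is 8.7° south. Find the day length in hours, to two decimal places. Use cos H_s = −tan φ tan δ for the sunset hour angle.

The sunset hour angle satisfies cos H_s = −tan φ tan δ = -0.0365, giving H_s = 92.09°.
Day length = 2 H_s / 15° h⁻¹ = 184.18° / 15 = 12.279 h.

12.28 hours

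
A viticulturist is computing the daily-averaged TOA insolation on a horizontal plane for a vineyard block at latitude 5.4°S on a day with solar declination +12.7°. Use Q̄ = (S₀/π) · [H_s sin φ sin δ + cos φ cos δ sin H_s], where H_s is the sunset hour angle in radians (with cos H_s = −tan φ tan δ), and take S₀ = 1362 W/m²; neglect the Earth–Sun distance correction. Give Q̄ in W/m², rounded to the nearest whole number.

The sunset hour angle satisfies cos H_s = −tan φ tan δ = 0.0213, giving H_s = 88.78°. In radians, H_s = 1.5495.
H_s sin φ sin δ = 1.5495 × -0.0941 × 0.2198 = -0.0320.
cos φ cos δ sin H_s = 0.9956 × 0.9755 × 0.9998 = 0.9710.
Q̄ = (1362/π) × (-0.0320 + 0.9710) = 433.54 × 0.9390 = 407.09 W/m².

407 W/m²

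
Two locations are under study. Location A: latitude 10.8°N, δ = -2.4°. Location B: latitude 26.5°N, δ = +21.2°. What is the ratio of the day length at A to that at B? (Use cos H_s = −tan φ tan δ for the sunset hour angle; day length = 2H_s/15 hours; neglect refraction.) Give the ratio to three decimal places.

0.885

A: H_s = arccos(−tan 10.8° · tan -2.4°) = 89.54°, so 2H_s/15 = 11.9387 h.
B: H_s = arccos(−tan 26.5° · tan 21.2°) = 101.15°, so 2H_s/15 = 13.4867 h.
Ratio A/B = 11.9387 / 13.4867 = 0.8852.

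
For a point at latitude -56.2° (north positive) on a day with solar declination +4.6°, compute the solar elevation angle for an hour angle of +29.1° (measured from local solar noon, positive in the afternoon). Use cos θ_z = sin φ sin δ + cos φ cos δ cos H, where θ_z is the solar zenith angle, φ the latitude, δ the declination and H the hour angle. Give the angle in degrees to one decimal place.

24.7°

With φ = -56.2°, δ = 4.6°, H = 29.10°: sin φ sin δ = -0.0666, cos φ cos δ cos H = 0.4845, so cos θ_z = 0.4179.
θ_z = arccos(0.4179) = 65.30°, so the elevation is 90° − 65.30° = 24.70°.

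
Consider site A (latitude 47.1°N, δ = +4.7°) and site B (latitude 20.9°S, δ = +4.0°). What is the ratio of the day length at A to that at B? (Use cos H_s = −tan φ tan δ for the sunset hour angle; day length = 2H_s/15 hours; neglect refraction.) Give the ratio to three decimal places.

A: H_s = arccos(−tan 47.1° · tan 4.7°) = 95.08°, so 2H_s/15 = 12.6773 h.
B: H_s = arccos(−tan -20.9° · tan 4.0°) = 88.47°, so 2H_s/15 = 11.7960 h.
Ratio A/B = 12.6773 / 11.7960 = 1.0747.

1.075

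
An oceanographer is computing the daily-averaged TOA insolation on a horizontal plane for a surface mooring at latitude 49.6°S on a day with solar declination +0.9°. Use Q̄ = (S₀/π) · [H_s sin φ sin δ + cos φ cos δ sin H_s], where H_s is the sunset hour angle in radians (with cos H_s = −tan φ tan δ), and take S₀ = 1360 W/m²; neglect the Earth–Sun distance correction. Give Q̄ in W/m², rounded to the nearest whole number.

cos H_s = −tan(-49.6°) · tan(0.9°) = 0.0185, so H_s = arccos(0.0185) = 88.94°. In radians, H_s = 1.5523.
H_s sin φ sin δ = 1.5523 × -0.7615 × 0.0157 = -0.0186.
cos φ cos δ sin H_s = 0.6481 × 0.9999 × 0.9998 = 0.6479.
Q̄ = (1360/π) × (-0.0186 + 0.6479) = 432.90 × 0.6293 = 272.42 W/m².

272 W/m²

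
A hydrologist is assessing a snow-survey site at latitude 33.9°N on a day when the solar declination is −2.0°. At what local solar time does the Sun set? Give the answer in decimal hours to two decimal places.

17.91 h

−tan φ tan δ = −(0.6720)(-0.0349) = 0.0235; H_s = arccos(0.0235) = 88.65°.
Sunset is at 12 + H_s/15 = 12 + 5.910 = 17.910 h local solar time.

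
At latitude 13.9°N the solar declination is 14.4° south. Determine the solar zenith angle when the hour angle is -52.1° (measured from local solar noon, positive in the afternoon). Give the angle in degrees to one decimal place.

58.8°

cos θ_z = sin φ sin δ + cos φ cos δ cos H = (0.2402)(-0.2487) + (0.9707)(0.9686)(0.6143) = 0.5178.
θ_z = arccos(0.5178) = 58.82°.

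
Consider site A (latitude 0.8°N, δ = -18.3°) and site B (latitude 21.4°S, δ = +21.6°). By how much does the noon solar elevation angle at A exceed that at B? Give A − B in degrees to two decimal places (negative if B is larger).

+23.90°

A: 90° − |0.8 − (-18.3)| = 70.90°.
B: 90° − |-21.4 − (21.6)| = 47.00°.
A − B = 70.90 − 47.00 = 23.90°.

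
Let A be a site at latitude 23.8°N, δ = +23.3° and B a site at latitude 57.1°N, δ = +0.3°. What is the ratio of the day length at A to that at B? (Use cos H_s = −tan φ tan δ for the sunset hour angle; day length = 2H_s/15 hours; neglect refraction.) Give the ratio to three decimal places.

1.116

A: H_s = arccos(−tan 23.8° · tan 23.3°) = 100.95°, so 2H_s/15 = 13.4600 h.
B: H_s = arccos(−tan 57.1° · tan 0.3°) = 90.46°, so 2H_s/15 = 12.0613 h.
Ratio A/B = 13.4600 / 12.0613 = 1.1160.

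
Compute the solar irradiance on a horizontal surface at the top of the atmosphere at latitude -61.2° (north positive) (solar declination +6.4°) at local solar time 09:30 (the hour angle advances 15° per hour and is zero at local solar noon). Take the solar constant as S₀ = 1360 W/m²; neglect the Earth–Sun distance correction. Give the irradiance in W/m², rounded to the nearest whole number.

384 W/m²

Hour angle H = 15° × (9.5 − 12) = -37.50°.
cos θ_z = sin(-61.2°) sin(6.4°) + cos(-61.2°) cos(6.4°) cos(-37.50°) = -0.0977 + 0.3798 = 0.2821.
Top-of-atmosphere irradiance = S₀ cos θ_z = 1360 × 0.2821 = 383.66 W/m².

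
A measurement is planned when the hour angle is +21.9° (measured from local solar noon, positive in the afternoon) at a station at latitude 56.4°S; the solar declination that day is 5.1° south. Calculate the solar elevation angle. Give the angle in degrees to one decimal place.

35.8°

cos θ_z = sin φ sin δ + cos φ cos δ cos H = (-0.8329)(-0.0889) + (0.5534)(0.9960)(0.9278) = 0.5854.
θ_z = arccos(0.5854) = 54.17°, so the elevation is 90° − 54.17° = 35.83°.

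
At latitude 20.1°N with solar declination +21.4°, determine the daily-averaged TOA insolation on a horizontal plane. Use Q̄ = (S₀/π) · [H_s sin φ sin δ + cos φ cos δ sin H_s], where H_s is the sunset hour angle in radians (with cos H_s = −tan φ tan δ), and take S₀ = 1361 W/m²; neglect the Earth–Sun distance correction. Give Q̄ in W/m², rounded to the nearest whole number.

The sunset hour angle satisfies cos H_s = −tan φ tan δ = -0.1434, giving H_s = 98.24°. In radians, H_s = 1.7146.
H_s sin φ sin δ = 1.7146 × 0.3437 × 0.3649 = 0.2150.
cos φ cos δ sin H_s = 0.9391 × 0.9311 × 0.9897 = 0.8654.
Q̄ = (1361/π) × (0.2150 + 0.8654) = 433.22 × 1.0804 = 468.05 W/m².

468 W/m²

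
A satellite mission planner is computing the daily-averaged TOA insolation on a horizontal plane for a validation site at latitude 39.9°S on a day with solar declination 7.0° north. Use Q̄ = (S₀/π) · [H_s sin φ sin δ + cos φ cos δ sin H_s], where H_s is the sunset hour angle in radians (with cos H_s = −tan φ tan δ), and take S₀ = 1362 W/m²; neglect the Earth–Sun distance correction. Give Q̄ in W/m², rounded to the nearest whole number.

The sunset hour angle satisfies cos H_s = −tan φ tan δ = 0.1027, giving H_s = 84.11°. In radians, H_s = 1.4680.
H_s sin φ sin δ = 1.4680 × -0.6414 × 0.1219 = -0.1148.
cos φ cos δ sin H_s = 0.7672 × 0.9925 × 0.9947 = 0.7574.
Q̄ = (1362/π) × (-0.1148 + 0.7574) = 433.54 × 0.6426 = 278.59 W/m².

279 W/m²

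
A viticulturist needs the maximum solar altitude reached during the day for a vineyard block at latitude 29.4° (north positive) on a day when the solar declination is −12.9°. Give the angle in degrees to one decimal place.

At local solar noon the hour angle is zero, so the elevation is 90° − |φ − δ| = 90° − |29.4° − (-12.9°)| = 90° − 42.3° = 47.7°.

47.7°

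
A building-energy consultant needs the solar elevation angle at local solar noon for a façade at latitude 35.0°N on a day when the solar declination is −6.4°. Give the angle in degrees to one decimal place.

At local solar noon the hour angle is zero, so the elevation is 90° − |φ − δ| = 90° − |35.0° − (-6.4°)| = 90° − 41.4° = 48.6°.

48.6°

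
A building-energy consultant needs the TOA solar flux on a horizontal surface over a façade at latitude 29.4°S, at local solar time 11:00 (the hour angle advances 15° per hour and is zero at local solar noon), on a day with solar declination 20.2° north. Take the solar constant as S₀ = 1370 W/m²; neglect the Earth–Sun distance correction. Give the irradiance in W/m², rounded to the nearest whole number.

850 W/m²

Hour angle H = 15° × (11 − 12) = -15.00°.
cos θ_z = sin φ sin δ + cos φ cos δ cos H = (-0.4909)(0.3453) + (0.8712)(0.9385)(0.9659) = 0.6202.
Top-of-atmosphere irradiance = S₀ cos θ_z = 1370 × 0.6202 = 849.67 W/m².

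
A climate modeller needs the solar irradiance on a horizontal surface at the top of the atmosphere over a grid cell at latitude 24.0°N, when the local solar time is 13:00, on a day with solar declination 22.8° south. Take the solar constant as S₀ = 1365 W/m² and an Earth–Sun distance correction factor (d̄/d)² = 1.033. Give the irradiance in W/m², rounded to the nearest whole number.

925 W/m²

Hour angle H = 15° × (13 − 12) = 15.00°.
With φ = 24.0°, δ = -22.8°, H = 15.00°: sin φ sin δ = -0.1576, cos φ cos δ cos H = 0.8135, so cos θ_z = 0.6559.
Top-of-atmosphere irradiance = S₀ (d̄/d)² cos θ_z = 1365 × 1.033 × 0.6559 = 924.85 W/m².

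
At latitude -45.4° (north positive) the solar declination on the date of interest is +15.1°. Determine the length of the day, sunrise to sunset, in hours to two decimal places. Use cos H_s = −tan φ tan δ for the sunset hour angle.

cos H_s = −tan(-45.4°) · tan(15.1°) = 0.2736, so H_s = arccos(0.2736) = 74.12°.
Day length = 2 H_s / 15° h⁻¹ = 148.24° / 15 = 9.883 h.

9.88 hours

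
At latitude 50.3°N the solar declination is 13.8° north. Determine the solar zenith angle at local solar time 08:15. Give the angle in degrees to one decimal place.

Hour angle H = 15° × (8.25 − 12) = -56.25°.
With φ = 50.3°, δ = 13.8°, H = -56.25°: sin φ sin δ = 0.1835, cos φ cos δ cos H = 0.3446, so cos θ_z = 0.5281.
θ_z = arccos(0.5281) = 58.12°.

58.1°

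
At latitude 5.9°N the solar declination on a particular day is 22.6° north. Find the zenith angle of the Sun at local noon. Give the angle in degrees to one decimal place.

16.7°

At local solar noon the hour angle is zero, so the zenith angle is |φ − δ| = |5.9° − (22.6°)| = 16.7°.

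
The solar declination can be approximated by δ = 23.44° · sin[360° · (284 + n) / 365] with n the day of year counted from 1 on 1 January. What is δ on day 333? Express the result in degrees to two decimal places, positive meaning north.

360 × (284 + 333) / 365 = 608.548°; sin(608.548°) = -0.9307.
δ = 23.44 × -0.9307 = -21.816° ≈ -21.82°.

-21.82°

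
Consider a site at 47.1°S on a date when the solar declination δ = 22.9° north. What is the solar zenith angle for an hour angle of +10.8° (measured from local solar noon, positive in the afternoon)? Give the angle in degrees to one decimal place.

cos θ_z = sin(-47.1°) sin(22.9°) + cos(-47.1°) cos(22.9°) cos(10.80°) = -0.2850 + 0.6160 = 0.3310.
θ_z = arccos(0.3310) = 70.67°.

70.7°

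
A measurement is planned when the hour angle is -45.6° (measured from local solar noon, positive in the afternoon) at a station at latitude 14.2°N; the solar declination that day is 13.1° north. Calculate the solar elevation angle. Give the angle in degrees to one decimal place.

cos θ_z = sin(14.2°) sin(13.1°) + cos(14.2°) cos(13.1°) cos(-45.60°) = 0.0556 + 0.6606 = 0.7162.
θ_z = arccos(0.7162) = 44.26°, so the elevation is 90° − 44.26° = 45.74°.

45.7°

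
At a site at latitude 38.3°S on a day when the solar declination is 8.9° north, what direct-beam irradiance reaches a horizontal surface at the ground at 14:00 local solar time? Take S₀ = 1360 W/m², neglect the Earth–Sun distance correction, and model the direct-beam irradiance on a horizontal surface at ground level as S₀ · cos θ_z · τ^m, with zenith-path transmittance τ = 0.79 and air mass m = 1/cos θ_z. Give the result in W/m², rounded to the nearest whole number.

520 W/m²

Hour angle H = 15° × (14 − 12) = 30.00°.
cos θ_z = sin(-38.3°) sin(8.9°) + cos(-38.3°) cos(8.9°) cos(30.00°) = -0.0959 + 0.6715 = 0.5756.
Air mass m = 1/cos θ_z = 1/0.5756 = 1.737; τ^m = 0.79^1.737 = 0.6640.
Surface direct beam = 1360 × 0.5756 × 0.6640 = 519.79 W/m².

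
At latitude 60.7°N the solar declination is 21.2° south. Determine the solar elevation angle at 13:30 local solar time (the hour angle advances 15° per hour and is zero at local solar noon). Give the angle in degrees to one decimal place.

Hour angle H = 15° × (13.5 − 12) = 22.50°.
With φ = 60.7°, δ = -21.2°, H = 22.50°: sin φ sin δ = -0.3154, cos φ cos δ cos H = 0.4215, so cos θ_z = 0.1061.
θ_z = arccos(0.1061) = 83.91°, so the elevation is 90° − 83.91° = 6.09°.

6.1°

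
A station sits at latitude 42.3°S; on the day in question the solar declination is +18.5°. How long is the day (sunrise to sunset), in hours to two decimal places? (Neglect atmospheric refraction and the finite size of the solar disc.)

The sunset hour angle satisfies cos H_s = −tan φ tan δ = 0.3045, giving H_s = 72.27°.
Day length = 2 H_s / 15° h⁻¹ = 144.54° / 15 = 9.636 h.

9.64 hours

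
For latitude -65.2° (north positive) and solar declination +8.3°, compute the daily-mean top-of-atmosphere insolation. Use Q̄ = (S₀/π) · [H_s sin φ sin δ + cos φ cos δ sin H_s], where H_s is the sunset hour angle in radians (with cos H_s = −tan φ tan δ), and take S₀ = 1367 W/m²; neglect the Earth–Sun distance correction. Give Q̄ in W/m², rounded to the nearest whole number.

cos H_s = −tan(-65.2°) · tan(8.3°) = 0.3157, so H_s = arccos(0.3157) = 71.60°. In radians, H_s = 1.2497.
H_s sin φ sin δ = 1.2497 × -0.9078 × 0.1444 = -0.1638.
cos φ cos δ sin H_s = 0.4195 × 0.9895 × 0.9489 = 0.3939.
Q̄ = (1367/π) × (-0.1638 + 0.3939) = 435.13 × 0.2301 = 100.12 W/m².

100 W/m²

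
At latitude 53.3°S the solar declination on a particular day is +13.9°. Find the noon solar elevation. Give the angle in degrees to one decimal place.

22.8°

At local solar noon the hour angle is zero, so the elevation is 90° − |φ − δ| = 90° − |-53.3° − (13.9°)| = 90° − 67.2° = 22.8°.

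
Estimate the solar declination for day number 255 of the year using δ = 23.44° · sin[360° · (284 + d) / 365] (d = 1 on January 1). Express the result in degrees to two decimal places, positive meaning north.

+3.42°

360 × (284 + 255) / 365 = 531.616°; sin(531.616°) = 0.1458.
δ = 23.44 × 0.1458 = 3.418° ≈ +3.42°.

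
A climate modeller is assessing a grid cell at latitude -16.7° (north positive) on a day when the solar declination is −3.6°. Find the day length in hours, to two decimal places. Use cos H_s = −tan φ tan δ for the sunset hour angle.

12.14 hours

−tan φ tan δ = −(-0.3000)(-0.0629) = -0.0189; H_s = arccos(-0.0189) = 91.08°.
Day length = 2 H_s / 15° h⁻¹ = 182.16° / 15 = 12.144 h.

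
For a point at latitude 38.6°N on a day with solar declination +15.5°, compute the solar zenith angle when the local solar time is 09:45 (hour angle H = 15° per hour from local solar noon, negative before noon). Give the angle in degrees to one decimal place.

37.5°

Hour angle H = 15° × (9.75 − 12) = -33.75°.
cos θ_z = sin(38.6°) sin(15.5°) + cos(38.6°) cos(15.5°) cos(-33.75°) = 0.1667 + 0.6262 = 0.7929.
θ_z = arccos(0.7929) = 37.54°.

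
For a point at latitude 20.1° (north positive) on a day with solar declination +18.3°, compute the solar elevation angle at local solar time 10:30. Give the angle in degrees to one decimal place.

Hour angle H = 15° × (10.5 − 12) = -22.50°.
cos θ_z = sin(20.1°) sin(18.3°) + cos(20.1°) cos(18.3°) cos(-22.50°) = 0.1079 + 0.8237 = 0.9316.
θ_z = arccos(0.9316) = 21.31°, so the elevation is 90° − 21.31° = 68.69°.

68.7°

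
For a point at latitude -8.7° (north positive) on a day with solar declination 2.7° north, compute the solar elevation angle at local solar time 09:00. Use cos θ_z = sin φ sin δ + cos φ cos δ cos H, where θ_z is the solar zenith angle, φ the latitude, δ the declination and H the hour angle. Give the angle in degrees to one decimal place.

43.7°

Hour angle H = 15° × (9 − 12) = -45.00°.
cos θ_z = sin(-8.7°) sin(2.7°) + cos(-8.7°) cos(2.7°) cos(-45.00°) = -0.0071 + 0.6982 = 0.6911.
θ_z = arccos(0.6911) = 46.28°, so the elevation is 90° − 46.28° = 43.72°.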